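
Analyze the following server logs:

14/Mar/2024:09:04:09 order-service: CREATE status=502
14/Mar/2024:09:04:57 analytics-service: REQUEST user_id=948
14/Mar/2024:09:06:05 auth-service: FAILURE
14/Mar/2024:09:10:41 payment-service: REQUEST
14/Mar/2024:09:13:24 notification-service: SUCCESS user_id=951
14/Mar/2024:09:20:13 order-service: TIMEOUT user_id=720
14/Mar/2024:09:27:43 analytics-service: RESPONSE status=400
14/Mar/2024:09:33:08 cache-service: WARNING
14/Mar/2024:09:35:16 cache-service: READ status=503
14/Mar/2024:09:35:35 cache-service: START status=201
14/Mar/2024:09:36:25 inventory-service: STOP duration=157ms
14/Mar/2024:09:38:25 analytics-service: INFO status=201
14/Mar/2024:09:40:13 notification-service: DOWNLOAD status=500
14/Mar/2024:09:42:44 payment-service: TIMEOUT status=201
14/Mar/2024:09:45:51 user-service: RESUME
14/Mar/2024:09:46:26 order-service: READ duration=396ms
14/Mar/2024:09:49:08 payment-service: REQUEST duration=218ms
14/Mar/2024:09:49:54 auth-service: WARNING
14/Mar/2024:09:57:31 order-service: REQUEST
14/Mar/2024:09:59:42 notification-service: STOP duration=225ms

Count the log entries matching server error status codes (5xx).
3

To find matching entries:

1. Pattern to match: server error status codes (5xx)
2. Scan each log entry for the pattern
3. Count matches: 3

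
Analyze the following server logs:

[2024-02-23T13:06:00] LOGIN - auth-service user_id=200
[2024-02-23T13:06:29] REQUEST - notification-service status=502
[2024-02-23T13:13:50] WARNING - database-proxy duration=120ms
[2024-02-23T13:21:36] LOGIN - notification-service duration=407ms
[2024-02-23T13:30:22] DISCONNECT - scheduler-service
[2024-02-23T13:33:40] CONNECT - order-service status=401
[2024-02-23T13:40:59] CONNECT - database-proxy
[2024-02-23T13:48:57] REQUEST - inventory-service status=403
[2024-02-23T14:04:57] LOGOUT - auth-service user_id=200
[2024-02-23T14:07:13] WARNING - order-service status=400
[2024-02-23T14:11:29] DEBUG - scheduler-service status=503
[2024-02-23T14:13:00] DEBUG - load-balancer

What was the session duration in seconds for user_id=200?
3537

To calculate session duration:

1. Find LOGIN event for user_id=200: 2024-02-23T13:06:00
2. Find LOGOUT event for user_id=200: 2024-02-23T14:04:57
3. Session duration: 2024-02-23T14:04:57 - 2024-02-23T13:06:00 = 3537 seconds (58 minutes)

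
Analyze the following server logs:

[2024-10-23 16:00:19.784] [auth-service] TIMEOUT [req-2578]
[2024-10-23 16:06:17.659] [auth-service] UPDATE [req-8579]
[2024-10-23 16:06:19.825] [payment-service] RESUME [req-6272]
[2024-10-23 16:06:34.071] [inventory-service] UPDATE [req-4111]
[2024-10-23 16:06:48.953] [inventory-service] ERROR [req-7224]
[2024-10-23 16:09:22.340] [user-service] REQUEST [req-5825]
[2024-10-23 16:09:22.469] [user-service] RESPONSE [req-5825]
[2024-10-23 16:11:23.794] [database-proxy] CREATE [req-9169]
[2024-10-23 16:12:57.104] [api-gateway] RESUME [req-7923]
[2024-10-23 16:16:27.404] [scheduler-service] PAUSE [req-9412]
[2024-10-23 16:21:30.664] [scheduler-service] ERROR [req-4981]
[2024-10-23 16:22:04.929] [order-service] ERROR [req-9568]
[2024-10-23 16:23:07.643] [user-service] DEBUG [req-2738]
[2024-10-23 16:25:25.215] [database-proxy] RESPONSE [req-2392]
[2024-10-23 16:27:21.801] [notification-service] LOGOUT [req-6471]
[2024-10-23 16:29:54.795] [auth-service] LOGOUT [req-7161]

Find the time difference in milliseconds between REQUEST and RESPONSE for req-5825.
129

To calculate latency:

1. Find REQUEST with id req-5825: 2024-10-23 16:09:22.340
2. Find RESPONSE with id req-5825: 2024-10-23 16:09:22.469
3. Latency: 2024-10-23 16:09:22.469 - 2024-10-23 16:09:22.340 = 129ms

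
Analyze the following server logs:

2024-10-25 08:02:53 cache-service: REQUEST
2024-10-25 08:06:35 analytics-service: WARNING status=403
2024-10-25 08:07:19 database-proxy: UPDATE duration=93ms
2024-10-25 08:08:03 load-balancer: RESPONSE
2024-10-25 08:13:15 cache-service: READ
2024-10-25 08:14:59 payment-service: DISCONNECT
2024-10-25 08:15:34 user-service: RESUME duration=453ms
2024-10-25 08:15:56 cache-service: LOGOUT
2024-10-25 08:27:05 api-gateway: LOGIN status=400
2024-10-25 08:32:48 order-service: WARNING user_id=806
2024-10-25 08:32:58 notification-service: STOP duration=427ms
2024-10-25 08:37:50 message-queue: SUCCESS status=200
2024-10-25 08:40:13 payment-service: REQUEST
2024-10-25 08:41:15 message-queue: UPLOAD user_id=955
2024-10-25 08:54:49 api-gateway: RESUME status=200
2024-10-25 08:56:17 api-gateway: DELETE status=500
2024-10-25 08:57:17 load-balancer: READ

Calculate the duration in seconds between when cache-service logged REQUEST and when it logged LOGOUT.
783

To find the time between events:

1. Locate the first REQUEST event for cache-service: 2024-10-25 08:02:53
2. Locate the first LOGOUT event for cache-service: 2024-10-25 08:15:56
3. Calculate the difference: 2024-10-25 08:15:56 - 2024-10-25 08:02:53 = 783 seconds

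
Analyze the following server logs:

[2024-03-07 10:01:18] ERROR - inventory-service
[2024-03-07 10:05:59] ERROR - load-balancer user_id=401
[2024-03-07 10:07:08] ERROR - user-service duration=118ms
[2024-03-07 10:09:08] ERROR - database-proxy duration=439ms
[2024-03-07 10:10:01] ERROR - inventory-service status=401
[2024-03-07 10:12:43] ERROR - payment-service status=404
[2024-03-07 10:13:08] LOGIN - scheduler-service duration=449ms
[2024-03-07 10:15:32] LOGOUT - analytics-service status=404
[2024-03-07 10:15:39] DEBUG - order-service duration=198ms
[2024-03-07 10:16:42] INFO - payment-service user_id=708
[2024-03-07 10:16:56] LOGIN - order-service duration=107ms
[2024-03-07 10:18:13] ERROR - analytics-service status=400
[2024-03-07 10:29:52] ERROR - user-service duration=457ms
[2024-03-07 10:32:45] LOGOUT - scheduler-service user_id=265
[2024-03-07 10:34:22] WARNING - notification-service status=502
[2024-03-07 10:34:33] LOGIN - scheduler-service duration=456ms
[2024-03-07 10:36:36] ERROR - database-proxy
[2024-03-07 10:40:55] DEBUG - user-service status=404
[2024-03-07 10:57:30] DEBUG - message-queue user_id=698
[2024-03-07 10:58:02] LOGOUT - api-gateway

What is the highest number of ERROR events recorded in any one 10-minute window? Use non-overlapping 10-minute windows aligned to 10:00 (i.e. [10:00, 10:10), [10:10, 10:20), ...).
4

To find the burst window:

1. Divide the log period into non-overlapping 10-minute windows starting at 10:00
2. Count ERROR events in each window
3. Find the window with maximum count
4. Maximum events in a window: 4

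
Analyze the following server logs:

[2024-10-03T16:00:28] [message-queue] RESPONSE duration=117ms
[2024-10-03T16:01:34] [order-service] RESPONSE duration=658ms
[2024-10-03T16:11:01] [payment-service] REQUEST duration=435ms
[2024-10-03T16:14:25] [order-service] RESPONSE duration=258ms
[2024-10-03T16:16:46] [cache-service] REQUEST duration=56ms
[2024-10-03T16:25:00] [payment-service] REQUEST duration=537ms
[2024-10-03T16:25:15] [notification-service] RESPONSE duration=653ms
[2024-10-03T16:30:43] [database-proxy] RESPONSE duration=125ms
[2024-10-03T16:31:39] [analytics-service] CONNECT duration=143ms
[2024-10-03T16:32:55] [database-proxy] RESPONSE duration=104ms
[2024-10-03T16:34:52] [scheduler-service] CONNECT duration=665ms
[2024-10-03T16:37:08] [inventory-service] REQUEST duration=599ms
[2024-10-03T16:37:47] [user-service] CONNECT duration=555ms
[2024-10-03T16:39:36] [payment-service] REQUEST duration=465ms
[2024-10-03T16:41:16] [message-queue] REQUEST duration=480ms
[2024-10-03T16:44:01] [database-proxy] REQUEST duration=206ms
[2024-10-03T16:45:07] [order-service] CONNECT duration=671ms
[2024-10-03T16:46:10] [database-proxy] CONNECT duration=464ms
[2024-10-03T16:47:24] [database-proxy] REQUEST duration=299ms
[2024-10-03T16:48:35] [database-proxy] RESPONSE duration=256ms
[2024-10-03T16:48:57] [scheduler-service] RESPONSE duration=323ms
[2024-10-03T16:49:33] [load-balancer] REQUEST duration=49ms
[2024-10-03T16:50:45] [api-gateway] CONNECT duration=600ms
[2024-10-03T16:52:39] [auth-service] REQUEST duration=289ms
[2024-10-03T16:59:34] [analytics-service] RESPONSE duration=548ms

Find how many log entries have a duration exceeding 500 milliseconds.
9

To count timeouts:

1. Threshold: 500ms
2. Extract duration from each log entry
3. Count entries where duration > 500
4. Timeout count: 9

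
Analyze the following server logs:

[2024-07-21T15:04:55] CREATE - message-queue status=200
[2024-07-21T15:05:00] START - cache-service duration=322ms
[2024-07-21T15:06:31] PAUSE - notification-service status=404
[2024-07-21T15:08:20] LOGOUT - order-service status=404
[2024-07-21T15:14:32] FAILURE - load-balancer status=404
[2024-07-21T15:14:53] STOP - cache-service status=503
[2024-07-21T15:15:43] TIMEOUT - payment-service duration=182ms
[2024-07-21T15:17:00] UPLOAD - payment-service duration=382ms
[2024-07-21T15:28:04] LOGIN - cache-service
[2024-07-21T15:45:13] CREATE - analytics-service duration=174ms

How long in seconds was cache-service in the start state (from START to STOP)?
593

To calculate state duration:

1. Find START event for cache-service: 2024-07-21T15:05:00
2. Find STOP event for cache-service: 2024-07-21T15:14:53
3. Calculate duration: 2024-07-21T15:14:53 - 2024-07-21T15:05:00 = 593 seconds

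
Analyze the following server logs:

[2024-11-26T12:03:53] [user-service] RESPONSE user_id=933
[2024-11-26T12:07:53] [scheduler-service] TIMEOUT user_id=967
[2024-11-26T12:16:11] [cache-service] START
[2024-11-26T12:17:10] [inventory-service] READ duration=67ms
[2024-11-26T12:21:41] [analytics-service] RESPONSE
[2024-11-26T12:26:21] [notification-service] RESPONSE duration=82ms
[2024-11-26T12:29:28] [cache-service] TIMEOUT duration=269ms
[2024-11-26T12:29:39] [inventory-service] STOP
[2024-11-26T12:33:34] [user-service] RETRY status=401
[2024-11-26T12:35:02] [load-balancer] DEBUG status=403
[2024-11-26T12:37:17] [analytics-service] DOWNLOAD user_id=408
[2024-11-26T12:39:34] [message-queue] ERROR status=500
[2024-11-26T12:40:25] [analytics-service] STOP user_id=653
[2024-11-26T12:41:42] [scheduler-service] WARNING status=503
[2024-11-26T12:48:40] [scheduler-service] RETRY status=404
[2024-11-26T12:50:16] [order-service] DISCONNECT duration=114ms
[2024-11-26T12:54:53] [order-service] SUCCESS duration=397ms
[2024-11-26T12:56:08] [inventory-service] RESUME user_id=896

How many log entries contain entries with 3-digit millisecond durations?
3

To find matching entries:

1. Pattern to match: entries with 3-digit millisecond durations
2. Scan each log entry for the pattern
3. Count matches: 3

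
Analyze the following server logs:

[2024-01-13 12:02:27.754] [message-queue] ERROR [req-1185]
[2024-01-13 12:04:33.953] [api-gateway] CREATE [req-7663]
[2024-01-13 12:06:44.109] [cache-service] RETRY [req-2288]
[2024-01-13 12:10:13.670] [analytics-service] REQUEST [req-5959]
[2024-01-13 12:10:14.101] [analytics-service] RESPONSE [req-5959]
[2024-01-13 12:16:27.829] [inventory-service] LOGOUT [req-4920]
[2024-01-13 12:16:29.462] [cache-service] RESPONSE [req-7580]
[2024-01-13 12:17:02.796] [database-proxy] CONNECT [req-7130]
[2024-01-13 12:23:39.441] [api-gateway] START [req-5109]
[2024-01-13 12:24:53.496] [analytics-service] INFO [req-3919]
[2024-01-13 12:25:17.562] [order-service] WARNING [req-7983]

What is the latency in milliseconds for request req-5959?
431

To calculate latency:

1. Find REQUEST with id req-5959: 2024-01-13 12:10:13.670
2. Find RESPONSE with id req-5959: 2024-01-13 12:10:14.101
3. Latency: 2024-01-13 12:10:14.101 - 2024-01-13 12:10:13.670 = 431ms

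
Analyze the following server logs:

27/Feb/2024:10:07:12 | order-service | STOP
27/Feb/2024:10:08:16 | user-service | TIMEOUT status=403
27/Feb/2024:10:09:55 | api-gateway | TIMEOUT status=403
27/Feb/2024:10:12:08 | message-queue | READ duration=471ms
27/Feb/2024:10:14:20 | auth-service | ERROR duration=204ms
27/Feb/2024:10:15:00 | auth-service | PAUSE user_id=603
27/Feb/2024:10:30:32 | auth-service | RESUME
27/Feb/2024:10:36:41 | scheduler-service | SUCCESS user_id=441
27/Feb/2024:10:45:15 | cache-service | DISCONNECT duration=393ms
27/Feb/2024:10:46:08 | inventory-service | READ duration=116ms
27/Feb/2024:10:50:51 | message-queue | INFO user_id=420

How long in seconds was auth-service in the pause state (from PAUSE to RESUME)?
932

To calculate state duration:

1. Find PAUSE event for auth-service: 27/Feb/2024:10:15:00
2. Find RESUME event for auth-service: 27/Feb/2024:10:30:32
3. Calculate duration: 27/Feb/2024:10:30:32 - 27/Feb/2024:10:15:00 = 932 seconds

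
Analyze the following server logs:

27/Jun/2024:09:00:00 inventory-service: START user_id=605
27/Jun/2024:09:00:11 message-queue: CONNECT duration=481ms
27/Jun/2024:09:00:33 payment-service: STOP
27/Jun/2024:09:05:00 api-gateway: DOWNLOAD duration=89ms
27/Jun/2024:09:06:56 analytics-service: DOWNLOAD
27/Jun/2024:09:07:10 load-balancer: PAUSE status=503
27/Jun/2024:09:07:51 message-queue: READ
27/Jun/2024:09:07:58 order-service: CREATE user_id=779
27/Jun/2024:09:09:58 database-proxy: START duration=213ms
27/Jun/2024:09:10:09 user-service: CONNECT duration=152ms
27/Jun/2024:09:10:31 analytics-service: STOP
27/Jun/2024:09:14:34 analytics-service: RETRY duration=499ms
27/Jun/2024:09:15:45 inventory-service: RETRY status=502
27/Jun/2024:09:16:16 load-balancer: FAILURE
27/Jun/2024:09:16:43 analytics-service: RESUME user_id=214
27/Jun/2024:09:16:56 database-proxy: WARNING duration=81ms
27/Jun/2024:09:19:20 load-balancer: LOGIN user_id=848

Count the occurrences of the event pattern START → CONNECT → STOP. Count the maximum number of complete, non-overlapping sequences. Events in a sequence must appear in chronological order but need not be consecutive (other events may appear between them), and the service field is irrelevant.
2

To count sequences:

1. Look for pattern: START → CONNECT → STOP
2. Greedily scan the log in chronological order, matching each sequence element in turn (ignoring service)
3. Each time the full pattern completes, increment the count and restart matching from the next event
4. Complete non-overlapping sequences found: 2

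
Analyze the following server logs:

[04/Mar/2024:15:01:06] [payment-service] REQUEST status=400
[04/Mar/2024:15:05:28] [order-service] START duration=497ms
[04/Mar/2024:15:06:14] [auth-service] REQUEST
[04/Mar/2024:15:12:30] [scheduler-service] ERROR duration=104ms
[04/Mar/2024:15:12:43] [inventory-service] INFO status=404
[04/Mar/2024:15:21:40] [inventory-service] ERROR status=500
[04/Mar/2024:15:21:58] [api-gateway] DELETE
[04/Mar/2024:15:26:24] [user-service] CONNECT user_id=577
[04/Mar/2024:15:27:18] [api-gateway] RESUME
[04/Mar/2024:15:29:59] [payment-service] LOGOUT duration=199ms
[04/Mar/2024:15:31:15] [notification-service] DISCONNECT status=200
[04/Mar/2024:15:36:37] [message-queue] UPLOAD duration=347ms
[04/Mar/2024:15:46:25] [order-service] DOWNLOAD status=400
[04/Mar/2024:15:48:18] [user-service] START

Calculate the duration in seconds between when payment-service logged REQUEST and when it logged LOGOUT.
1733

To find the time between events:

1. Locate the first REQUEST event for payment-service: 04/Mar/2024:15:01:06
2. Locate the first LOGOUT event for payment-service: 04/Mar/2024:15:29:59
3. Calculate the difference: 04/Mar/2024:15:29:59 - 04/Mar/2024:15:01:06 = 1733 seconds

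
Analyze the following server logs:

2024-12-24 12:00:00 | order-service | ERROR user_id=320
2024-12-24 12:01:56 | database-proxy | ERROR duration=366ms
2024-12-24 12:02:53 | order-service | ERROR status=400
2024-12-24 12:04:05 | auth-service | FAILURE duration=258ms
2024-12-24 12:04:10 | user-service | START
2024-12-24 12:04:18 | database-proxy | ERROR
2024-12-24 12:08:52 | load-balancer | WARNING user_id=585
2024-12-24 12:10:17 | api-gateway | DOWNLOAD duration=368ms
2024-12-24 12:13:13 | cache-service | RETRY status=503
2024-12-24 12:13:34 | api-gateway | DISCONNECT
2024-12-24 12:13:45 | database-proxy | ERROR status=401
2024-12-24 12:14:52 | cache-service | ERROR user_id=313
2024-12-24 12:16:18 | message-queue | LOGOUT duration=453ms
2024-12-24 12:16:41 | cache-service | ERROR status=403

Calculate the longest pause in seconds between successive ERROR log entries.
567

To find the longest gap:

1. Extract all ERROR events in chronological order
2. Calculate time differences between consecutive events
3. Find the maximum difference
4. Longest gap: 567 seconds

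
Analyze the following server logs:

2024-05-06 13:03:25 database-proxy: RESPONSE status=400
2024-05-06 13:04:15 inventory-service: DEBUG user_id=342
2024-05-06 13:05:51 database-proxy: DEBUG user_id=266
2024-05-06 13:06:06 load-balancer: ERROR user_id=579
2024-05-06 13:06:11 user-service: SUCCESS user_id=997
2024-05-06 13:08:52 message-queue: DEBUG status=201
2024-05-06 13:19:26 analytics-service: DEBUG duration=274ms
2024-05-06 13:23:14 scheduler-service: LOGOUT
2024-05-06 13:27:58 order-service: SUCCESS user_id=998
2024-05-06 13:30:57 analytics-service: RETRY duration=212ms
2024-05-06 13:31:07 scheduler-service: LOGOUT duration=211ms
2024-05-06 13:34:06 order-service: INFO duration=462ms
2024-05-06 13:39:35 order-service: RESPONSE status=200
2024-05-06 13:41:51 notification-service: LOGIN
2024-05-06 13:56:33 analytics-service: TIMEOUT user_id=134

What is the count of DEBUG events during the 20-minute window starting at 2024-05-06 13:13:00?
1

To count events in the time window:

1. Window boundaries: 2024-05-06 13:13:00 to 2024-05-06 13:33:00
2. Filter for DEBUG events within this window
3. Count matching events: 1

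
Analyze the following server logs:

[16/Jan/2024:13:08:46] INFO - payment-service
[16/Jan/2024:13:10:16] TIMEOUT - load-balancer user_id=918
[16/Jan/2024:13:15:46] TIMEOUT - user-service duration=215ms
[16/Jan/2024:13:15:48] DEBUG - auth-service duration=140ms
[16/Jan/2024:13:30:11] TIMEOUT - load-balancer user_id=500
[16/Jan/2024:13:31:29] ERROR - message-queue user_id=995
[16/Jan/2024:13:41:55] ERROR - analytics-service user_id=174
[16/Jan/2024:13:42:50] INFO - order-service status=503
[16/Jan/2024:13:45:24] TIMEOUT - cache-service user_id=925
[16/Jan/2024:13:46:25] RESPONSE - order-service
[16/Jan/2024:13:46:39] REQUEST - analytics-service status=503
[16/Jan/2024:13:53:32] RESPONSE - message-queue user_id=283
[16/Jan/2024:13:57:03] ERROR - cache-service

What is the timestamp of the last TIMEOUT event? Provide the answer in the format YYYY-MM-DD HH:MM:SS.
2024-01-16 13:45:24

To find the last event:

1. Filter for all TIMEOUT events
2. Sort by timestamp
3. Select the last one
4. Timestamp: 2024-01-16 13:45:24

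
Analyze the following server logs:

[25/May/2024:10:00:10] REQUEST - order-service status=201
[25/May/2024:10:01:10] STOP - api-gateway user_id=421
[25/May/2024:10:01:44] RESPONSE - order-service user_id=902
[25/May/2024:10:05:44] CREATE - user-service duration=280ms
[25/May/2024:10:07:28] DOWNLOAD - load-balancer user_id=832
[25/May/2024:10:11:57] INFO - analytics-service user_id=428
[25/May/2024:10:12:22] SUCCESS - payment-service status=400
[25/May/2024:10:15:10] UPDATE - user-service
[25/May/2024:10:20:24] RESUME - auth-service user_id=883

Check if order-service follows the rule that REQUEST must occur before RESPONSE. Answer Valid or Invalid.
Valid

To validate ordering:

1. Required order: REQUEST → RESPONSE
2. Rule: REQUEST must occur before RESPONSE
3. Check actual order of events for order-service
4. Result: Valid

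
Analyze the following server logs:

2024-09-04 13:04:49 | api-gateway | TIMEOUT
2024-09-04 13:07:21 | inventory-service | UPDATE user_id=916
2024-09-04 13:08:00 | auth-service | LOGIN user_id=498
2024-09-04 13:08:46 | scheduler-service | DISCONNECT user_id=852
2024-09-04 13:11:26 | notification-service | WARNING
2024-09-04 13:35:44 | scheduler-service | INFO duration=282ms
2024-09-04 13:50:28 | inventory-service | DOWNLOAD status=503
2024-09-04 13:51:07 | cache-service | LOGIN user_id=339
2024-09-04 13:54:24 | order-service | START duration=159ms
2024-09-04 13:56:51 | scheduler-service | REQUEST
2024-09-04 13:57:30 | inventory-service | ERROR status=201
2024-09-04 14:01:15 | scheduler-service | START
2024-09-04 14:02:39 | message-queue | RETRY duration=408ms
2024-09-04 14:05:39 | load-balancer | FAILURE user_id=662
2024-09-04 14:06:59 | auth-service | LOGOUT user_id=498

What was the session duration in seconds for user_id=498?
3539

To calculate session duration:

1. Find LOGIN event for user_id=498: 2024-09-04 13:08:00
2. Find LOGOUT event for user_id=498: 2024-09-04 14:06:59
3. Session duration: 2024-09-04 14:06:59 - 2024-09-04 13:08:00 = 3539 seconds (58 minutes)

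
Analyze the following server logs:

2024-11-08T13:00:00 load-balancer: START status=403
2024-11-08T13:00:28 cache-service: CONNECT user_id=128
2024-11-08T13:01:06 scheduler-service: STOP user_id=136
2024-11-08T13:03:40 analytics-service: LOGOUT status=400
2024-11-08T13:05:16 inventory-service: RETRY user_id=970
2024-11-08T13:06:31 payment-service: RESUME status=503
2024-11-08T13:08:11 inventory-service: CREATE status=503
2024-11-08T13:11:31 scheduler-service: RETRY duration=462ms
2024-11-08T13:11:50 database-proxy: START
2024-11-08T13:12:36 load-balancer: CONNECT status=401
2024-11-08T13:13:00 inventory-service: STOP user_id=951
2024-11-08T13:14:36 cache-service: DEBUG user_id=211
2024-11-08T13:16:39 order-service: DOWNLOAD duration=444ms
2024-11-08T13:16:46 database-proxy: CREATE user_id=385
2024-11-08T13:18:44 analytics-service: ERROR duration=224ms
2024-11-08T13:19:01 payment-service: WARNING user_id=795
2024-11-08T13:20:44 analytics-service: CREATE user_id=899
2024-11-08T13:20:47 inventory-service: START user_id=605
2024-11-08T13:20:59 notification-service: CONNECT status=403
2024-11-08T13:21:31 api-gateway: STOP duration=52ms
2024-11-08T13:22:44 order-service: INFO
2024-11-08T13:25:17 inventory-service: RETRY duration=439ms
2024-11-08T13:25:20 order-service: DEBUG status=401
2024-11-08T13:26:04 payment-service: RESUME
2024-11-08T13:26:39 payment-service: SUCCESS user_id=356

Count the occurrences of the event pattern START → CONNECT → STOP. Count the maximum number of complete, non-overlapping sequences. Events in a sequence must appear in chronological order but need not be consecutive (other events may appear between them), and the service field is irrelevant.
3

To count sequences:

1. Look for pattern: START → CONNECT → STOP
2. Greedily scan the log in chronological order, matching each sequence element in turn (ignoring service)
3. Each time the full pattern completes, increment the count and restart matching from the next event
4. Complete non-overlapping sequences found: 3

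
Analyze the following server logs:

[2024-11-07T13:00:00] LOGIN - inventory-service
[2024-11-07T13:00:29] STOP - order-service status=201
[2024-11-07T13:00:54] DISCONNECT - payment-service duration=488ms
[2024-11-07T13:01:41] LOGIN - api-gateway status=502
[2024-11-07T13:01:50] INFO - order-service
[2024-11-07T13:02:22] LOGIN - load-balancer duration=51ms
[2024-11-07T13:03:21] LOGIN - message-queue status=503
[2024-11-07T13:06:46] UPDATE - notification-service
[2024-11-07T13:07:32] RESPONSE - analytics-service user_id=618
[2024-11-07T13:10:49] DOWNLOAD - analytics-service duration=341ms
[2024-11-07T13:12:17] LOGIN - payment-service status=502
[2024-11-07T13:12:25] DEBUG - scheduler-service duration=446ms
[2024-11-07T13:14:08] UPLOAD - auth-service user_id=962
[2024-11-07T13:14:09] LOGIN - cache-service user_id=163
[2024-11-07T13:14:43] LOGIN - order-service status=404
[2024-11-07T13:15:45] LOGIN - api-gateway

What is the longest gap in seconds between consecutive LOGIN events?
536

To find the longest gap:

1. Extract all LOGIN events in chronological order
2. Calculate time differences between consecutive events
3. Find the maximum difference
4. Longest gap: 536 seconds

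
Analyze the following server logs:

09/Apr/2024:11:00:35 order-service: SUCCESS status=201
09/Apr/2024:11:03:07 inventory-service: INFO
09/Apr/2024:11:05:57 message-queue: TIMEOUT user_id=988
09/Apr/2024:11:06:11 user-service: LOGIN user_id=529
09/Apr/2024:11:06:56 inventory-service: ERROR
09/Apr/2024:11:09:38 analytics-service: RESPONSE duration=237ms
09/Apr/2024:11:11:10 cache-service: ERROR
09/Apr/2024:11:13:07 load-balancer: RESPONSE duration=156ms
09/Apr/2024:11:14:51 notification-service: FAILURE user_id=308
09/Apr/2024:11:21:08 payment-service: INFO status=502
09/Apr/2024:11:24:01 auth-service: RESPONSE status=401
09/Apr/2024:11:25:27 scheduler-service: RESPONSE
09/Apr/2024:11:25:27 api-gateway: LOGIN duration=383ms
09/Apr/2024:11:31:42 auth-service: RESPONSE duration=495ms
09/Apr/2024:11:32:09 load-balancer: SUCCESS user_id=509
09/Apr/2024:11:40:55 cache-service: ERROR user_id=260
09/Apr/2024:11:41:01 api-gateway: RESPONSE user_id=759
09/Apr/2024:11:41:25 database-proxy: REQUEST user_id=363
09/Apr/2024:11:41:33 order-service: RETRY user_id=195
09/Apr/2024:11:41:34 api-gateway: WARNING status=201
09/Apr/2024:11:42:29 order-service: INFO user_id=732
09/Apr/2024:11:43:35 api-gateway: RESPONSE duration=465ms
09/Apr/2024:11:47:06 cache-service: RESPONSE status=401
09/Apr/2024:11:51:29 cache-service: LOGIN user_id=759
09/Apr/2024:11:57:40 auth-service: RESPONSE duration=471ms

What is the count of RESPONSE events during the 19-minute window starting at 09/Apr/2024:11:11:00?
3

To count events in the time window:

1. Window boundaries: 09/Apr/2024:11:11:00 to 09/Apr/2024:11:30:00
2. Filter for RESPONSE events within this window
3. Count matching events: 3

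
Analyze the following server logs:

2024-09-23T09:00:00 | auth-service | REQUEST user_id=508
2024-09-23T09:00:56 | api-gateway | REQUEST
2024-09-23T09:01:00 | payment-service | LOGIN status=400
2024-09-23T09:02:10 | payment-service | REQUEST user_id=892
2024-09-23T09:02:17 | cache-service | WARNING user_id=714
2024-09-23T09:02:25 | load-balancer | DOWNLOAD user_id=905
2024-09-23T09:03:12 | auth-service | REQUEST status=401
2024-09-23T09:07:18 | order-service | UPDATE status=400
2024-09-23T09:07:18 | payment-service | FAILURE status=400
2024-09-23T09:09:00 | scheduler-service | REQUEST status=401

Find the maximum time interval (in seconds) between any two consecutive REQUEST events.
348

To find the longest gap:

1. Extract all REQUEST events in chronological order
2. Calculate time differences between consecutive events
3. Find the maximum difference
4. Longest gap: 348 seconds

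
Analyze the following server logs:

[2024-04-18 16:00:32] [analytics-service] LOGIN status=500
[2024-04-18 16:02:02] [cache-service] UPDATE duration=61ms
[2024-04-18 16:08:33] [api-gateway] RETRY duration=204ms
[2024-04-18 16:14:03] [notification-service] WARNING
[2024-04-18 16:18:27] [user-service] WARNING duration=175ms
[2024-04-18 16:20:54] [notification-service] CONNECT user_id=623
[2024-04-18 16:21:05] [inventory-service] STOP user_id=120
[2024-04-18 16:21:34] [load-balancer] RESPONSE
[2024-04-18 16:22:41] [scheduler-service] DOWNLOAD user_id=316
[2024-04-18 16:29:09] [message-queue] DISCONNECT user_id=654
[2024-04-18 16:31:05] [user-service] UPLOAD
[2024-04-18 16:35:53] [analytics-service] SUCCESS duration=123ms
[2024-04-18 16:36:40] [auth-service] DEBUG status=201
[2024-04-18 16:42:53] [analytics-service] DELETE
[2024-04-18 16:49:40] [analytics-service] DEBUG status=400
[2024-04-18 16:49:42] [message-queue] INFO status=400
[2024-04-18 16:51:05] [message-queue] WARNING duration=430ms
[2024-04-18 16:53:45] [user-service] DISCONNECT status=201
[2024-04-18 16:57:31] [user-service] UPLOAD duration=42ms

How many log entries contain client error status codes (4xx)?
2

To find matching entries:

1. Pattern to match: client error status codes (4xx)
2. Scan each log entry for the pattern
3. Count matches: 2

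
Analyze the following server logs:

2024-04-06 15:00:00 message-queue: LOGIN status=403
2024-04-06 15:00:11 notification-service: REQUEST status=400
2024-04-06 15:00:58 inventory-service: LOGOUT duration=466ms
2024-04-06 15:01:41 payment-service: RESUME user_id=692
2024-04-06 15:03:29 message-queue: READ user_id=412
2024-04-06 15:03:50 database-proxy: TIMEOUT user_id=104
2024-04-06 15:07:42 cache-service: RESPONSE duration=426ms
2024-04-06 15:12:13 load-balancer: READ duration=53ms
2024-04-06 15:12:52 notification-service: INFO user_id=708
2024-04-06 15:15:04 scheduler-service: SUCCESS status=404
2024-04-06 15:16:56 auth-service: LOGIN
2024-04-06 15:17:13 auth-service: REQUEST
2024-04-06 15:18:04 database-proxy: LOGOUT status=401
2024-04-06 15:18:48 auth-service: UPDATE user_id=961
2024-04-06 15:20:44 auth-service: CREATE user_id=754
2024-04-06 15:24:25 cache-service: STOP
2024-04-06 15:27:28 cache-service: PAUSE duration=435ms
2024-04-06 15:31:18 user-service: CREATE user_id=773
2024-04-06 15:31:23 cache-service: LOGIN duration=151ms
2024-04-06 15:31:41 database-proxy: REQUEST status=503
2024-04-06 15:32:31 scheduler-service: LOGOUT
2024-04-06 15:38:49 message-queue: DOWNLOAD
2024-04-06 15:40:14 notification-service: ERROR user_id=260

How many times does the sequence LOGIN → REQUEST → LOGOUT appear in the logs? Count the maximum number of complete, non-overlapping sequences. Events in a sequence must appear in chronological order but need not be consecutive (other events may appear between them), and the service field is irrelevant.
3

To count sequences:

1. Look for pattern: LOGIN → REQUEST → LOGOUT
2. Greedily scan the log in chronological order, matching each sequence element in turn (ignoring service)
3. Each time the full pattern completes, increment the count and restart matching from the next event
4. Complete non-overlapping sequences found: 3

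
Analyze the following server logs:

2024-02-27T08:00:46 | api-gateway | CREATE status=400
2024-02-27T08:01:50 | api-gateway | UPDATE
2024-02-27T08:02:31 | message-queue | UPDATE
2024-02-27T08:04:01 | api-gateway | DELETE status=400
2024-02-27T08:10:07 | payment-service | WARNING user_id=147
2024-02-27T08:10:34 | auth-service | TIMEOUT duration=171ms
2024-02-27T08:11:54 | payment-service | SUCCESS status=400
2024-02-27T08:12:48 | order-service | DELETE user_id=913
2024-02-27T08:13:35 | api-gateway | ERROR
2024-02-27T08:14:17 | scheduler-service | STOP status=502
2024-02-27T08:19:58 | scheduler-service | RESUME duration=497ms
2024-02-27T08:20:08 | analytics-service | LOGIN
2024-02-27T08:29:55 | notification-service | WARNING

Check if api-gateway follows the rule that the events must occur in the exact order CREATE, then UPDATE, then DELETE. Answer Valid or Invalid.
Valid

To validate ordering:

1. Required order: CREATE → UPDATE → DELETE
2. Rule: the events must occur in the exact order CREATE, then UPDATE, then DELETE
3. Check actual order of events for api-gateway
4. Result: Valid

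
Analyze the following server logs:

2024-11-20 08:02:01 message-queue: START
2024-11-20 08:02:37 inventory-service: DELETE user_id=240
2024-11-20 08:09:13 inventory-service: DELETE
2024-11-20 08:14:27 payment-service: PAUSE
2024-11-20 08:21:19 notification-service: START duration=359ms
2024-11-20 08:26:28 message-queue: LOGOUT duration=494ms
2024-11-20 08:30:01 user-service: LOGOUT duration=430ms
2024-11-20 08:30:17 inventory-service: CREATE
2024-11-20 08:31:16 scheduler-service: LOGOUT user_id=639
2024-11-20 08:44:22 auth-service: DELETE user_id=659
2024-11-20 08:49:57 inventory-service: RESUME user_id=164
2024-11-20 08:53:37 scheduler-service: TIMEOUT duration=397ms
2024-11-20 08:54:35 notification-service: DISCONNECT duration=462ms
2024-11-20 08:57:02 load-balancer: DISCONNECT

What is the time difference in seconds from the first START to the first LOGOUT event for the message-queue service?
1467

To find the time between events:

1. Locate the first START event for message-queue: 2024-11-20 08:02:01
2. Locate the first LOGOUT event for message-queue: 2024-11-20 08:26:28
3. Calculate the difference: 2024-11-20 08:26:28 - 2024-11-20 08:02:01 = 1467 seconds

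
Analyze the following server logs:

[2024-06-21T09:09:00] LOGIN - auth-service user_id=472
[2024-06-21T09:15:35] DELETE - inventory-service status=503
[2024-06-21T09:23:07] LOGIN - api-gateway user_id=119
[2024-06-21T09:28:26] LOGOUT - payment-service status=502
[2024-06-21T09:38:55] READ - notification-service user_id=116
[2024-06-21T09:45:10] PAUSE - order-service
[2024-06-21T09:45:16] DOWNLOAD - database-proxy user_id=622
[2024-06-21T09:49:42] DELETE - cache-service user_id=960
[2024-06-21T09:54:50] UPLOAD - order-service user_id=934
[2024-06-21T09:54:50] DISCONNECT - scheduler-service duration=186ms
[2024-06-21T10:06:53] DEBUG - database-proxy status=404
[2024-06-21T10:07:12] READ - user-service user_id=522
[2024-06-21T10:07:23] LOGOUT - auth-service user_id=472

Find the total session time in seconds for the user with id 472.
3503

To calculate session duration:

1. Find LOGIN event for user_id=472: 2024-06-21T09:09:00
2. Find LOGOUT event for user_id=472: 2024-06-21T10:07:23
3. Session duration: 2024-06-21T10:07:23 - 2024-06-21T09:09:00 = 3503 seconds (58 minutes)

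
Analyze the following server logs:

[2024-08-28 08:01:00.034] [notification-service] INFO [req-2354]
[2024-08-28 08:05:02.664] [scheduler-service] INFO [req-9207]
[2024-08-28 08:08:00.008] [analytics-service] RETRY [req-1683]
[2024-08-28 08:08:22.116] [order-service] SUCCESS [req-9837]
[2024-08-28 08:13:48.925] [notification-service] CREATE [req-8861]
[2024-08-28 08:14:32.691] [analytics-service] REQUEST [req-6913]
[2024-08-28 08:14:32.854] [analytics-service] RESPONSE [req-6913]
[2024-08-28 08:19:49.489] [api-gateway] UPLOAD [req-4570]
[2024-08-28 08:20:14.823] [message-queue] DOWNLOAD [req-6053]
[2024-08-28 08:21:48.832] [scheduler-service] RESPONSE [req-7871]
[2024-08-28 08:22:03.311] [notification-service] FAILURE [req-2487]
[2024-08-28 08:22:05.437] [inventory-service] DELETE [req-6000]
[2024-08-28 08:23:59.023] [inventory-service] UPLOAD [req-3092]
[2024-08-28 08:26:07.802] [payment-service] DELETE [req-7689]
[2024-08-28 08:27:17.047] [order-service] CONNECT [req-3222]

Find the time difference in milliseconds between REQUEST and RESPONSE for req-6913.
163

To calculate latency:

1. Find REQUEST with id req-6913: 2024-08-28 08:14:32.691
2. Find RESPONSE with id req-6913: 2024-08-28 08:14:32.854
3. Latency: 2024-08-28 08:14:32.854 - 2024-08-28 08:14:32.691 = 163ms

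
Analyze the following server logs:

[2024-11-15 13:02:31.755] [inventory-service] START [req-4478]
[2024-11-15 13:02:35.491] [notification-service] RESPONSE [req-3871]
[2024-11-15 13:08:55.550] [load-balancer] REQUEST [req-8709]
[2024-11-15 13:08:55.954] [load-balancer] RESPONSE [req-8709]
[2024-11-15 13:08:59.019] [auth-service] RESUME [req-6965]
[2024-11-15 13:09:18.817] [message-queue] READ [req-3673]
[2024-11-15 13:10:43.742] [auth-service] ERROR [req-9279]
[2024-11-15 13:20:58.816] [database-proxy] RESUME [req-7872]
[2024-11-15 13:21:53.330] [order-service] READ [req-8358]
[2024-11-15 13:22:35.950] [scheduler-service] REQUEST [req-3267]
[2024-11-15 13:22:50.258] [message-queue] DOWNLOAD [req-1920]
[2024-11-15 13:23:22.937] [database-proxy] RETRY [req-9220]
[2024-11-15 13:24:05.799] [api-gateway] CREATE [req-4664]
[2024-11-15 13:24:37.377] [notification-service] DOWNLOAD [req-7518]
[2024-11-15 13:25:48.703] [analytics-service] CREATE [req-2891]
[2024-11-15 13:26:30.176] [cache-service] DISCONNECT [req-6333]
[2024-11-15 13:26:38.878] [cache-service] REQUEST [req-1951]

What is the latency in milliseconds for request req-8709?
404

To calculate latency:

1. Find REQUEST with id req-8709: 2024-11-15 13:08:55.550
2. Find RESPONSE with id req-8709: 2024-11-15 13:08:55.954
3. Latency: 2024-11-15 13:08:55.954 - 2024-11-15 13:08:55.550 = 404ms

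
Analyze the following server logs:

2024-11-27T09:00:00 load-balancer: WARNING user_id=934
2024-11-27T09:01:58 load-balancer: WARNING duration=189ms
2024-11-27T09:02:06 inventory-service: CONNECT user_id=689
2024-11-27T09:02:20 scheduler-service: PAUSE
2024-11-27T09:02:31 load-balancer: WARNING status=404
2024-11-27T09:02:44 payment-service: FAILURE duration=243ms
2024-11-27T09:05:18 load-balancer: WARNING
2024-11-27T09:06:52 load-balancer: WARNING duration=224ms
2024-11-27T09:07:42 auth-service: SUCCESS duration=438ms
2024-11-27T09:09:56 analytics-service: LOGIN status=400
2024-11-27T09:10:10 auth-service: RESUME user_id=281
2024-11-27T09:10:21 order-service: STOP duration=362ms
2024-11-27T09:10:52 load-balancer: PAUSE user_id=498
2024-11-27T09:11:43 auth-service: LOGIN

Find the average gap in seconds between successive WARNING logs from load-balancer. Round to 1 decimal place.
103.0

To calculate average interval:

1. Find all WARNING events for load-balancer in order
2. Calculate time gaps between consecutive events
3. Compute mean of gaps: 412 / 4 = 103.0 seconds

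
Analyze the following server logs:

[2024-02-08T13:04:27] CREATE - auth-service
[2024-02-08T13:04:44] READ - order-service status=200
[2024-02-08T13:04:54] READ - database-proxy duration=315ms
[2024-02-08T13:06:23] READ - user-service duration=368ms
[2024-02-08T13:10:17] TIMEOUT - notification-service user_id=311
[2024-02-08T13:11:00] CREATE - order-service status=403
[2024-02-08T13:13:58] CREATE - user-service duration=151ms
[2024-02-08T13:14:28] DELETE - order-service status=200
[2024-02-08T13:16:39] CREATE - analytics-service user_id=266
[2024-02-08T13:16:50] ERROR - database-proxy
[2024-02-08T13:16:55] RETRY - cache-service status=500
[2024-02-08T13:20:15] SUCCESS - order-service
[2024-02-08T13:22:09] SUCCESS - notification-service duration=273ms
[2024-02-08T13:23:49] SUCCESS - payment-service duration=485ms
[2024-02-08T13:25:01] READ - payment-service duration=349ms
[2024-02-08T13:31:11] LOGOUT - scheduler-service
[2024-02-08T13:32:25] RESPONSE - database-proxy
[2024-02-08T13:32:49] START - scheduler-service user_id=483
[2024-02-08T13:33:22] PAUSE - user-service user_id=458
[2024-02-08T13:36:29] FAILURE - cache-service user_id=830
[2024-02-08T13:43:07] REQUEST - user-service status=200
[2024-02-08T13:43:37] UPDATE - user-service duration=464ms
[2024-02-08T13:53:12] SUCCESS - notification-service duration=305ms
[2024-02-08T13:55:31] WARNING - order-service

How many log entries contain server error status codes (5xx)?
1

To find matching entries:

1. Pattern to match: server error status codes (5xx)
2. Scan each log entry for the pattern
3. Count matches: 1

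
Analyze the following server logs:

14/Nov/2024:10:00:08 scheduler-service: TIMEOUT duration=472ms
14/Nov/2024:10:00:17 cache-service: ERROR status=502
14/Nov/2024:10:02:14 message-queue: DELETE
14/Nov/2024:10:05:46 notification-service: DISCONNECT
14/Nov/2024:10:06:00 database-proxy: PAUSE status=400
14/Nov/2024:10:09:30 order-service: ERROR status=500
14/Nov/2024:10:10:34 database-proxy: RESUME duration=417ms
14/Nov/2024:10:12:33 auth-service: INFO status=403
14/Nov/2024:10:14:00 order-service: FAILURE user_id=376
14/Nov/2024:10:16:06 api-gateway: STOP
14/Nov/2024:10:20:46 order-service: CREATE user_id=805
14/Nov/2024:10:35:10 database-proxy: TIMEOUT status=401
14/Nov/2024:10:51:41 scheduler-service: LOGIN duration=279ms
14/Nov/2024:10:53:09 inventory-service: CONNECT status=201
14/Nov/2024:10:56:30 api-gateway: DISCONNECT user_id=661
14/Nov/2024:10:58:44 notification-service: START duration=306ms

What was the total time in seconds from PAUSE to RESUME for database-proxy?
274

To calculate state duration:

1. Find PAUSE event for database-proxy: 14/Nov/2024:10:06:00
2. Find RESUME event for database-proxy: 14/Nov/2024:10:10:34
3. Calculate duration: 14/Nov/2024:10:10:34 - 14/Nov/2024:10:06:00 = 274 seconds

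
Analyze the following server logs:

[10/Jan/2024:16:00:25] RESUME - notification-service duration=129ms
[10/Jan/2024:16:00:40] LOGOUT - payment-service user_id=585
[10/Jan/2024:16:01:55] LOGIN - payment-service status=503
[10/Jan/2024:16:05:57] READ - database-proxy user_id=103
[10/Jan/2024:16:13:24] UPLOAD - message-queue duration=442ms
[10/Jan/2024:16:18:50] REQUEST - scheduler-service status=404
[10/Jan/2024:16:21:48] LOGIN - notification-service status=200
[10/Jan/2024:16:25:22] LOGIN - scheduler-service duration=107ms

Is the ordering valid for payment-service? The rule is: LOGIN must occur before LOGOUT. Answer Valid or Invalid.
Invalid

To validate ordering:

1. Required order: LOGIN → LOGOUT
2. Rule: LOGIN must occur before LOGOUT
3. Check actual order of events for payment-service
4. Result: Invalid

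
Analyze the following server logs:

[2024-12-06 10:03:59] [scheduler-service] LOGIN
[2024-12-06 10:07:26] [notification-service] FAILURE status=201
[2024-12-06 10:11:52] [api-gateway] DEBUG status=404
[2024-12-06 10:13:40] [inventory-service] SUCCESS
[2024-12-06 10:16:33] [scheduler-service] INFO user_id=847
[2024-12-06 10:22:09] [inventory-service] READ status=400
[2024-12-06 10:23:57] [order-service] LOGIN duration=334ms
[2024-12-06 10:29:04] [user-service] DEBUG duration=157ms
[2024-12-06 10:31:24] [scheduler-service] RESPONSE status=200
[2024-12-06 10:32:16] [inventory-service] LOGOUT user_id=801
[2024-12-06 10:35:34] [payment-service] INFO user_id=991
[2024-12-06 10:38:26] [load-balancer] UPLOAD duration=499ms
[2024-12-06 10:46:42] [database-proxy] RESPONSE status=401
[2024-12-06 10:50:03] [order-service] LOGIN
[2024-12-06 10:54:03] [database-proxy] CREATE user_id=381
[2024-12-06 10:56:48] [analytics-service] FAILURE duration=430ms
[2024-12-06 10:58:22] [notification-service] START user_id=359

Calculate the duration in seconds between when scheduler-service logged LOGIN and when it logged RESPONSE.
1645

To find the time between events:

1. Locate the first LOGIN event for scheduler-service: 2024-12-06 10:03:59
2. Locate the first RESPONSE event for scheduler-service: 2024-12-06 10:31:24
3. Calculate the difference: 2024-12-06 10:31:24 - 2024-12-06 10:03:59 = 1645 seconds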